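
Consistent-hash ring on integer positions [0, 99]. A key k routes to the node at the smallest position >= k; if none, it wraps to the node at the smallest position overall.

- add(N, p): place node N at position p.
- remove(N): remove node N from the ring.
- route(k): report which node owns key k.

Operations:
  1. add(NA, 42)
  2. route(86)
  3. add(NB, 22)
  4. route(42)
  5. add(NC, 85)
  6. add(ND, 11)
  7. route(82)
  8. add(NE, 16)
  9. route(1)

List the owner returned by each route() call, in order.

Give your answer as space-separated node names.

Op 1: add NA@42 -> ring=[42:NA]
Op 2: route key 86: none >= 86, wrap to smallest pos 42 -> NA
Op 3: add NB@22 -> ring=[22:NB,42:NA]
Op 4: route key 42: smallest pos >= 42 is 42 -> NA
Op 5: add NC@85 -> ring=[22:NB,42:NA,85:NC]
Op 6: add ND@11 -> ring=[11:ND,22:NB,42:NA,85:NC]
Op 7: route key 82: smallest pos >= 82 is 85 -> NC
Op 8: add NE@16 -> ring=[11:ND,16:NE,22:NB,42:NA,85:NC]
Op 9: route key 1: smallest pos >= 1 is 11 -> ND

Answer: NA NA NC ND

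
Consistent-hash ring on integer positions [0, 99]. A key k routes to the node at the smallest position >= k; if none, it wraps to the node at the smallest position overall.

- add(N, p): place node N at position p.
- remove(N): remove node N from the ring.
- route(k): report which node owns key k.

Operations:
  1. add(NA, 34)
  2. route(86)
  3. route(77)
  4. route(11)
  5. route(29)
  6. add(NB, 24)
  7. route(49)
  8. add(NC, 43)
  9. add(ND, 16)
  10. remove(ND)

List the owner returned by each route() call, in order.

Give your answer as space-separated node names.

Answer: NA NA NA NA NB

Derivation:
Op 1: add NA@34 -> ring=[34:NA]
Op 2: route key 86: none >= 86, wrap to smallest pos 34 -> NA
Op 3: route key 77: none >= 77, wrap to smallest pos 34 -> NA
Op 4: route key 11: smallest pos >= 11 is 34 -> NA
Op 5: route key 29: smallest pos >= 29 is 34 -> NA
Op 6: add NB@24 -> ring=[24:NB,34:NA]
Op 7: route key 49: none >= 49, wrap to smallest pos 24 -> NB
Op 8: add NC@43 -> ring=[24:NB,34:NA,43:NC]
Op 9: add ND@16 -> ring=[16:ND,24:NB,34:NA,43:NC]
Op 10: remove ND -> ring=[24:NB,34:NA,43:NC]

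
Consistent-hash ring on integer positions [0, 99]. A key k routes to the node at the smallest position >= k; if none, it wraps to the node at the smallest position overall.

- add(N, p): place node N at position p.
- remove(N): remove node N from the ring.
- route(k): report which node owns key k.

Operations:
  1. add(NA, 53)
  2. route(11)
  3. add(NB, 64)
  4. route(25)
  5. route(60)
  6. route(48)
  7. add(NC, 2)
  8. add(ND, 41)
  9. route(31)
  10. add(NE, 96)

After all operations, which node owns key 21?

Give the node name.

Op 1: add NA@53 -> ring=[53:NA]
Op 2: route key 11: smallest pos >= 11 is 53 -> NA
Op 3: add NB@64 -> ring=[53:NA,64:NB]
Op 4: route key 25: smallest pos >= 25 is 53 -> NA
Op 5: route key 60: smallest pos >= 60 is 64 -> NB
Op 6: route key 48: smallest pos >= 48 is 53 -> NA
Op 7: add NC@2 -> ring=[2:NC,53:NA,64:NB]
Op 8: add ND@41 -> ring=[2:NC,41:ND,53:NA,64:NB]
Op 9: route key 31: smallest pos >= 31 is 41 -> ND
Op 10: add NE@96 -> ring=[2:NC,41:ND,53:NA,64:NB,96:NE]
Final route key 21: smallest pos >= 21 is 41 -> ND

Answer: ND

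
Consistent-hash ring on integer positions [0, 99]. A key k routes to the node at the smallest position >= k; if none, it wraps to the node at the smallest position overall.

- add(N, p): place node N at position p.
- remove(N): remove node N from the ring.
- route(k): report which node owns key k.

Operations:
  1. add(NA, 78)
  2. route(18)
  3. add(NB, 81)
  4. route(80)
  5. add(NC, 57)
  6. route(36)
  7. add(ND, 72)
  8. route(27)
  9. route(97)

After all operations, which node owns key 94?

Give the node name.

Answer: NC

Derivation:
Op 1: add NA@78 -> ring=[78:NA]
Op 2: route key 18: smallest pos >= 18 is 78 -> NA
Op 3: add NB@81 -> ring=[78:NA,81:NB]
Op 4: route key 80: smallest pos >= 80 is 81 -> NB
Op 5: add NC@57 -> ring=[57:NC,78:NA,81:NB]
Op 6: route key 36: smallest pos >= 36 is 57 -> NC
Op 7: add ND@72 -> ring=[57:NC,72:ND,78:NA,81:NB]
Op 8: route key 27: smallest pos >= 27 is 57 -> NC
Op 9: route key 97: none >= 97, wrap to smallest pos 57 -> NC
Final route key 94: none >= 94, wrap to smallest pos 57 -> NC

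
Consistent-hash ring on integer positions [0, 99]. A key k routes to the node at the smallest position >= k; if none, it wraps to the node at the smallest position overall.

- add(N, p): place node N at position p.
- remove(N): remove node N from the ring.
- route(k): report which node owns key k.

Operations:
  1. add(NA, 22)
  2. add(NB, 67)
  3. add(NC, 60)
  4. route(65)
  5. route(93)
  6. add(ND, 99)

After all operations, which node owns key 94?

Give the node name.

Op 1: add NA@22 -> ring=[22:NA]
Op 2: add NB@67 -> ring=[22:NA,67:NB]
Op 3: add NC@60 -> ring=[22:NA,60:NC,67:NB]
Op 4: route key 65: smallest pos >= 65 is 67 -> NB
Op 5: route key 93: none >= 93, wrap to smallest pos 22 -> NA
Op 6: add ND@99 -> ring=[22:NA,60:NC,67:NB,99:ND]
Final route key 94: smallest pos >= 94 is 99 -> ND

Answer: ND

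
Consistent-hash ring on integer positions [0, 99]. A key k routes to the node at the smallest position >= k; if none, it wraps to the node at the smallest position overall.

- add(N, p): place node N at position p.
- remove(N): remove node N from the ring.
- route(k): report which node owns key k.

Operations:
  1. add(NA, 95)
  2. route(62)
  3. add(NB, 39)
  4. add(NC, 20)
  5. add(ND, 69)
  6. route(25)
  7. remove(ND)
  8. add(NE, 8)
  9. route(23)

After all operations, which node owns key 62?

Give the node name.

Answer: NA

Derivation:
Op 1: add NA@95 -> ring=[95:NA]
Op 2: route key 62: smallest pos >= 62 is 95 -> NA
Op 3: add NB@39 -> ring=[39:NB,95:NA]
Op 4: add NC@20 -> ring=[20:NC,39:NB,95:NA]
Op 5: add ND@69 -> ring=[20:NC,39:NB,69:ND,95:NA]
Op 6: route key 25: smallest pos >= 25 is 39 -> NB
Op 7: remove ND -> ring=[20:NC,39:NB,95:NA]
Op 8: add NE@8 -> ring=[8:NE,20:NC,39:NB,95:NA]
Op 9: route key 23: smallest pos >= 23 is 39 -> NB
Final route key 62: smallest pos >= 62 is 95 -> NA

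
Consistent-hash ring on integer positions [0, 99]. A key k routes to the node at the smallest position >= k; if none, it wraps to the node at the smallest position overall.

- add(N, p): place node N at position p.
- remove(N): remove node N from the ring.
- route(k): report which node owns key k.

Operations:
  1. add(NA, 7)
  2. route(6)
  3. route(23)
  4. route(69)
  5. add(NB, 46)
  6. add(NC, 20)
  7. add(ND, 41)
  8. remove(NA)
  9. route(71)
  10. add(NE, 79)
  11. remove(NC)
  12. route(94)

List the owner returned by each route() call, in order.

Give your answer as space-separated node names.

Answer: NA NA NA NC ND

Derivation:
Op 1: add NA@7 -> ring=[7:NA]
Op 2: route key 6: smallest pos >= 6 is 7 -> NA
Op 3: route key 23: none >= 23, wrap to smallest pos 7 -> NA
Op 4: route key 69: none >= 69, wrap to smallest pos 7 -> NA
Op 5: add NB@46 -> ring=[7:NA,46:NB]
Op 6: add NC@20 -> ring=[7:NA,20:NC,46:NB]
Op 7: add ND@41 -> ring=[7:NA,20:NC,41:ND,46:NB]
Op 8: remove NA -> ring=[20:NC,41:ND,46:NB]
Op 9: route key 71: none >= 71, wrap to smallest pos 20 -> NC
Op 10: add NE@79 -> ring=[20:NC,41:ND,46:NB,79:NE]
Op 11: remove NC -> ring=[41:ND,46:NB,79:NE]
Op 12: route key 94: none >= 94, wrap to smallest pos 41 -> ND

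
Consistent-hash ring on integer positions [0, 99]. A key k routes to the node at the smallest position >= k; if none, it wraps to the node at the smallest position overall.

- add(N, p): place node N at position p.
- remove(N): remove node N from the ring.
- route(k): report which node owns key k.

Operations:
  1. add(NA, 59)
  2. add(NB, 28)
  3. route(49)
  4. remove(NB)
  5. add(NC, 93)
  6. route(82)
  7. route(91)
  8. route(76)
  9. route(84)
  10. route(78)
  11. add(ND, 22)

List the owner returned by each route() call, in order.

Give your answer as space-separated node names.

Op 1: add NA@59 -> ring=[59:NA]
Op 2: add NB@28 -> ring=[28:NB,59:NA]
Op 3: route key 49: smallest pos >= 49 is 59 -> NA
Op 4: remove NB -> ring=[59:NA]
Op 5: add NC@93 -> ring=[59:NA,93:NC]
Op 6: route key 82: smallest pos >= 82 is 93 -> NC
Op 7: route key 91: smallest pos >= 91 is 93 -> NC
Op 8: route key 76: smallest pos >= 76 is 93 -> NC
Op 9: route key 84: smallest pos >= 84 is 93 -> NC
Op 10: route key 78: smallest pos >= 78 is 93 -> NC
Op 11: add ND@22 -> ring=[22:ND,59:NA,93:NC]

Answer: NA NC NC NC NC NC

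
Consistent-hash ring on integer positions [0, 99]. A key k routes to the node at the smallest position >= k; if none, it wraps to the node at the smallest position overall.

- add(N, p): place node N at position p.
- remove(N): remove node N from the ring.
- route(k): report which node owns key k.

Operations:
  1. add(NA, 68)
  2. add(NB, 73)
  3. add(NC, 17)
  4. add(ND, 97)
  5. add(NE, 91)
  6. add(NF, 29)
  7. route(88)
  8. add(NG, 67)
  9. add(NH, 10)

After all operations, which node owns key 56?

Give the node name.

Op 1: add NA@68 -> ring=[68:NA]
Op 2: add NB@73 -> ring=[68:NA,73:NB]
Op 3: add NC@17 -> ring=[17:NC,68:NA,73:NB]
Op 4: add ND@97 -> ring=[17:NC,68:NA,73:NB,97:ND]
Op 5: add NE@91 -> ring=[17:NC,68:NA,73:NB,91:NE,97:ND]
Op 6: add NF@29 -> ring=[17:NC,29:NF,68:NA,73:NB,91:NE,97:ND]
Op 7: route key 88: smallest pos >= 88 is 91 -> NE
Op 8: add NG@67 -> ring=[17:NC,29:NF,67:NG,68:NA,73:NB,91:NE,97:ND]
Op 9: add NH@10 -> ring=[10:NH,17:NC,29:NF,67:NG,68:NA,73:NB,91:NE,97:ND]
Final route key 56: smallest pos >= 56 is 67 -> NG

Answer: NG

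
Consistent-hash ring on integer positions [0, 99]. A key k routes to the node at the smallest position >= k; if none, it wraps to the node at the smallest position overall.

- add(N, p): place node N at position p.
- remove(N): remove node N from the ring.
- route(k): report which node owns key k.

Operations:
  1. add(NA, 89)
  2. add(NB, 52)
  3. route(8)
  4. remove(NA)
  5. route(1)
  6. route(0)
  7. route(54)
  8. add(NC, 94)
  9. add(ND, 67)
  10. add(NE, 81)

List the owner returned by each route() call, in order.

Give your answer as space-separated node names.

Op 1: add NA@89 -> ring=[89:NA]
Op 2: add NB@52 -> ring=[52:NB,89:NA]
Op 3: route key 8: smallest pos >= 8 is 52 -> NB
Op 4: remove NA -> ring=[52:NB]
Op 5: route key 1: smallest pos >= 1 is 52 -> NB
Op 6: route key 0: smallest pos >= 0 is 52 -> NB
Op 7: route key 54: none >= 54, wrap to smallest pos 52 -> NB
Op 8: add NC@94 -> ring=[52:NB,94:NC]
Op 9: add ND@67 -> ring=[52:NB,67:ND,94:NC]
Op 10: add NE@81 -> ring=[52:NB,67:ND,81:NE,94:NC]

Answer: NB NB NB NB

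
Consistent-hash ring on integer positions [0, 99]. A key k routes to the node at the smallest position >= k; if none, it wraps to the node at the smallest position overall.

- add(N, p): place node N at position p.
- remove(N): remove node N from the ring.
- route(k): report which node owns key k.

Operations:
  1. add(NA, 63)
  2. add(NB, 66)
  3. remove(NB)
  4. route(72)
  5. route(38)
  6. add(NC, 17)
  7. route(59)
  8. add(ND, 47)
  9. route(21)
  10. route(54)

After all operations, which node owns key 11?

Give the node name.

Answer: NC

Derivation:
Op 1: add NA@63 -> ring=[63:NA]
Op 2: add NB@66 -> ring=[63:NA,66:NB]
Op 3: remove NB -> ring=[63:NA]
Op 4: route key 72: none >= 72, wrap to smallest pos 63 -> NA
Op 5: route key 38: smallest pos >= 38 is 63 -> NA
Op 6: add NC@17 -> ring=[17:NC,63:NA]
Op 7: route key 59: smallest pos >= 59 is 63 -> NA
Op 8: add ND@47 -> ring=[17:NC,47:ND,63:NA]
Op 9: route key 21: smallest pos >= 21 is 47 -> ND
Op 10: route key 54: smallest pos >= 54 is 63 -> NA
Final route key 11: smallest pos >= 11 is 17 -> NC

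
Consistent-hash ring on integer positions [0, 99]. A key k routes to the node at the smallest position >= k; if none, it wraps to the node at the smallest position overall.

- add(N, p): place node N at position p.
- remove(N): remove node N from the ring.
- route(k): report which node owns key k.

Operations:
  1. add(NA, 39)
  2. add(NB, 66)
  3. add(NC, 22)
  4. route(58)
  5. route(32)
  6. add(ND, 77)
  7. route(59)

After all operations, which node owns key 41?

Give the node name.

Answer: NB

Derivation:
Op 1: add NA@39 -> ring=[39:NA]
Op 2: add NB@66 -> ring=[39:NA,66:NB]
Op 3: add NC@22 -> ring=[22:NC,39:NA,66:NB]
Op 4: route key 58: smallest pos >= 58 is 66 -> NB
Op 5: route key 32: smallest pos >= 32 is 39 -> NA
Op 6: add ND@77 -> ring=[22:NC,39:NA,66:NB,77:ND]
Op 7: route key 59: smallest pos >= 59 is 66 -> NB
Final route key 41: smallest pos >= 41 is 66 -> NB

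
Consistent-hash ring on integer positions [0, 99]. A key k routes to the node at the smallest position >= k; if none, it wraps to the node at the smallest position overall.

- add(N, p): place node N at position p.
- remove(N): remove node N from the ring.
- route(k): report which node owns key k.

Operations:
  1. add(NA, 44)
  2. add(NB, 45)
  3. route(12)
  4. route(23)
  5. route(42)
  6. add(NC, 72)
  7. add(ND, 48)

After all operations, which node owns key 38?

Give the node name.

Op 1: add NA@44 -> ring=[44:NA]
Op 2: add NB@45 -> ring=[44:NA,45:NB]
Op 3: route key 12: smallest pos >= 12 is 44 -> NA
Op 4: route key 23: smallest pos >= 23 is 44 -> NA
Op 5: route key 42: smallest pos >= 42 is 44 -> NA
Op 6: add NC@72 -> ring=[44:NA,45:NB,72:NC]
Op 7: add ND@48 -> ring=[44:NA,45:NB,48:ND,72:NC]
Final route key 38: smallest pos >= 38 is 44 -> NA

Answer: NA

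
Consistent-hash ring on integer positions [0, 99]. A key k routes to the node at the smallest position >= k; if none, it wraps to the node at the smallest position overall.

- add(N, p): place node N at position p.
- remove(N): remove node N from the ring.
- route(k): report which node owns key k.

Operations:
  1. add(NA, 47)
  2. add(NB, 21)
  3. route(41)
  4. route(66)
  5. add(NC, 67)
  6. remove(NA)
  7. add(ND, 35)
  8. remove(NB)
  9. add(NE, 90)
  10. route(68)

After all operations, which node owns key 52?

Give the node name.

Op 1: add NA@47 -> ring=[47:NA]
Op 2: add NB@21 -> ring=[21:NB,47:NA]
Op 3: route key 41: smallest pos >= 41 is 47 -> NA
Op 4: route key 66: none >= 66, wrap to smallest pos 21 -> NB
Op 5: add NC@67 -> ring=[21:NB,47:NA,67:NC]
Op 6: remove NA -> ring=[21:NB,67:NC]
Op 7: add ND@35 -> ring=[21:NB,35:ND,67:NC]
Op 8: remove NB -> ring=[35:ND,67:NC]
Op 9: add NE@90 -> ring=[35:ND,67:NC,90:NE]
Op 10: route key 68: smallest pos >= 68 is 90 -> NE
Final route key 52: smallest pos >= 52 is 67 -> NC

Answer: NC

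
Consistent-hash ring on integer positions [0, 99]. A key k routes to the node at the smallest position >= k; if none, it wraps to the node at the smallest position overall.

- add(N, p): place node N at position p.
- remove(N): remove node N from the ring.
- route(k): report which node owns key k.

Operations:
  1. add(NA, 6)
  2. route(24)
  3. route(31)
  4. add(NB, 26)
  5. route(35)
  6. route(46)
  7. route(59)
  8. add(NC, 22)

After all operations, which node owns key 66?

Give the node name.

Answer: NA

Derivation:
Op 1: add NA@6 -> ring=[6:NA]
Op 2: route key 24: none >= 24, wrap to smallest pos 6 -> NA
Op 3: route key 31: none >= 31, wrap to smallest pos 6 -> NA
Op 4: add NB@26 -> ring=[6:NA,26:NB]
Op 5: route key 35: none >= 35, wrap to smallest pos 6 -> NA
Op 6: route key 46: none >= 46, wrap to smallest pos 6 -> NA
Op 7: route key 59: none >= 59, wrap to smallest pos 6 -> NA
Op 8: add NC@22 -> ring=[6:NA,22:NC,26:NB]
Final route key 66: none >= 66, wrap to smallest pos 6 -> NA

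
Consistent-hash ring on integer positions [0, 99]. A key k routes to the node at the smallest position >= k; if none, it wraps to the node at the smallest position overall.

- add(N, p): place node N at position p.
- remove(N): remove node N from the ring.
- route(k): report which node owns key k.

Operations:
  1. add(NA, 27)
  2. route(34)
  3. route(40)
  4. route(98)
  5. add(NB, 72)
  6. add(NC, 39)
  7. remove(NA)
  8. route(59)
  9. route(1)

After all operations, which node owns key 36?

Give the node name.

Op 1: add NA@27 -> ring=[27:NA]
Op 2: route key 34: none >= 34, wrap to smallest pos 27 -> NA
Op 3: route key 40: none >= 40, wrap to smallest pos 27 -> NA
Op 4: route key 98: none >= 98, wrap to smallest pos 27 -> NA
Op 5: add NB@72 -> ring=[27:NA,72:NB]
Op 6: add NC@39 -> ring=[27:NA,39:NC,72:NB]
Op 7: remove NA -> ring=[39:NC,72:NB]
Op 8: route key 59: smallest pos >= 59 is 72 -> NB
Op 9: route key 1: smallest pos >= 1 is 39 -> NC
Final route key 36: smallest pos >= 36 is 39 -> NC

Answer: NC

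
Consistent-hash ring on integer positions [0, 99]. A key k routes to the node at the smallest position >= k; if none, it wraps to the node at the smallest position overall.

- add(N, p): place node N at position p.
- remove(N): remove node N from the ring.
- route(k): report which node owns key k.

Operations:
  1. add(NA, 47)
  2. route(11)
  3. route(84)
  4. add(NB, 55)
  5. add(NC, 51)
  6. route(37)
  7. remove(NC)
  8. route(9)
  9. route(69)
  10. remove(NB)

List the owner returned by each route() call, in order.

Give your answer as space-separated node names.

Op 1: add NA@47 -> ring=[47:NA]
Op 2: route key 11: smallest pos >= 11 is 47 -> NA
Op 3: route key 84: none >= 84, wrap to smallest pos 47 -> NA
Op 4: add NB@55 -> ring=[47:NA,55:NB]
Op 5: add NC@51 -> ring=[47:NA,51:NC,55:NB]
Op 6: route key 37: smallest pos >= 37 is 47 -> NA
Op 7: remove NC -> ring=[47:NA,55:NB]
Op 8: route key 9: smallest pos >= 9 is 47 -> NA
Op 9: route key 69: none >= 69, wrap to smallest pos 47 -> NA
Op 10: remove NB -> ring=[47:NA]

Answer: NA NA NA NA NA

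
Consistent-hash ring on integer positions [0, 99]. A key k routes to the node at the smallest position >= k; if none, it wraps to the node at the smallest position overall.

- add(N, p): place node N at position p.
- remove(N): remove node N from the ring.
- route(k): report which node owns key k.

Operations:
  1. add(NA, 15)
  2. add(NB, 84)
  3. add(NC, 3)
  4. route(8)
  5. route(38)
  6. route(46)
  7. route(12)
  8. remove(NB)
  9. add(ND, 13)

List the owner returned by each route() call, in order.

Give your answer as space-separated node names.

Op 1: add NA@15 -> ring=[15:NA]
Op 2: add NB@84 -> ring=[15:NA,84:NB]
Op 3: add NC@3 -> ring=[3:NC,15:NA,84:NB]
Op 4: route key 8: smallest pos >= 8 is 15 -> NA
Op 5: route key 38: smallest pos >= 38 is 84 -> NB
Op 6: route key 46: smallest pos >= 46 is 84 -> NB
Op 7: route key 12: smallest pos >= 12 is 15 -> NA
Op 8: remove NB -> ring=[3:NC,15:NA]
Op 9: add ND@13 -> ring=[3:NC,13:ND,15:NA]

Answer: NA NB NB NA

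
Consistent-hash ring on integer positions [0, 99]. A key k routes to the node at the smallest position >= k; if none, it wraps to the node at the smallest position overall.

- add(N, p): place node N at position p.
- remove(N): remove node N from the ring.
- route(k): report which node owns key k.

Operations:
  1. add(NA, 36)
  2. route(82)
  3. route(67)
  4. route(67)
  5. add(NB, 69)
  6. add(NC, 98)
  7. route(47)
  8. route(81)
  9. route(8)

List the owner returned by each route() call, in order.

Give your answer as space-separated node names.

Op 1: add NA@36 -> ring=[36:NA]
Op 2: route key 82: none >= 82, wrap to smallest pos 36 -> NA
Op 3: route key 67: none >= 67, wrap to smallest pos 36 -> NA
Op 4: route key 67: none >= 67, wrap to smallest pos 36 -> NA
Op 5: add NB@69 -> ring=[36:NA,69:NB]
Op 6: add NC@98 -> ring=[36:NA,69:NB,98:NC]
Op 7: route key 47: smallest pos >= 47 is 69 -> NB
Op 8: route key 81: smallest pos >= 81 is 98 -> NC
Op 9: route key 8: smallest pos >= 8 is 36 -> NA

Answer: NA NA NA NB NC NA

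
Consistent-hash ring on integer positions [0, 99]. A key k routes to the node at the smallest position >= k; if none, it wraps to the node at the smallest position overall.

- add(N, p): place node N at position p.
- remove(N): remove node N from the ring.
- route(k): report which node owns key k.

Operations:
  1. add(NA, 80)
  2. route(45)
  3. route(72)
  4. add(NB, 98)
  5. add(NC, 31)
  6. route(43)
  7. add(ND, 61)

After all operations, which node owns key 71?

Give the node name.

Answer: NA

Derivation:
Op 1: add NA@80 -> ring=[80:NA]
Op 2: route key 45: smallest pos >= 45 is 80 -> NA
Op 3: route key 72: smallest pos >= 72 is 80 -> NA
Op 4: add NB@98 -> ring=[80:NA,98:NB]
Op 5: add NC@31 -> ring=[31:NC,80:NA,98:NB]
Op 6: route key 43: smallest pos >= 43 is 80 -> NA
Op 7: add ND@61 -> ring=[31:NC,61:ND,80:NA,98:NB]
Final route key 71: smallest pos >= 71 is 80 -> NA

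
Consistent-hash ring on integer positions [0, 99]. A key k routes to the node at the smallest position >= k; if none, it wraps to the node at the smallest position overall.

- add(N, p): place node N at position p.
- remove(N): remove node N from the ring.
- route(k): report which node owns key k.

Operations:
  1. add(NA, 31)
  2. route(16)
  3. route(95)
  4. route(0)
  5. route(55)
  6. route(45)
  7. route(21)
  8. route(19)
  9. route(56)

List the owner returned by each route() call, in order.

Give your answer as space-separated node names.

Op 1: add NA@31 -> ring=[31:NA]
Op 2: route key 16: smallest pos >= 16 is 31 -> NA
Op 3: route key 95: none >= 95, wrap to smallest pos 31 -> NA
Op 4: route key 0: smallest pos >= 0 is 31 -> NA
Op 5: route key 55: none >= 55, wrap to smallest pos 31 -> NA
Op 6: route key 45: none >= 45, wrap to smallest pos 31 -> NA
Op 7: route key 21: smallest pos >= 21 is 31 -> NA
Op 8: route key 19: smallest pos >= 19 is 31 -> NA
Op 9: route key 56: none >= 56, wrap to smallest pos 31 -> NA

Answer: NA NA NA NA NA NA NA NA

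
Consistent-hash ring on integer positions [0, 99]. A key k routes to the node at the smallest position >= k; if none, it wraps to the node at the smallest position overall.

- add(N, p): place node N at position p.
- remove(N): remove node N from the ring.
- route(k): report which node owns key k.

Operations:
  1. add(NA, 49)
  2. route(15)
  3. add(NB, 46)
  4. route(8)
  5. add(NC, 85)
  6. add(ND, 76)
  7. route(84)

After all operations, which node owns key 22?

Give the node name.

Answer: NB

Derivation:
Op 1: add NA@49 -> ring=[49:NA]
Op 2: route key 15: smallest pos >= 15 is 49 -> NA
Op 3: add NB@46 -> ring=[46:NB,49:NA]
Op 4: route key 8: smallest pos >= 8 is 46 -> NB
Op 5: add NC@85 -> ring=[46:NB,49:NA,85:NC]
Op 6: add ND@76 -> ring=[46:NB,49:NA,76:ND,85:NC]
Op 7: route key 84: smallest pos >= 84 is 85 -> NC
Final route key 22: smallest pos >= 22 is 46 -> NB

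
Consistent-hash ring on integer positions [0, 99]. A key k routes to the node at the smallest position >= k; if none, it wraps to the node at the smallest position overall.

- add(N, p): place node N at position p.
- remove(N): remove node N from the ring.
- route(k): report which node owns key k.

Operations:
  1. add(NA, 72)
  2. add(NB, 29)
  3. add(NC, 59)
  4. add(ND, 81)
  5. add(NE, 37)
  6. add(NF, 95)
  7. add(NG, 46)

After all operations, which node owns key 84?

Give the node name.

Op 1: add NA@72 -> ring=[72:NA]
Op 2: add NB@29 -> ring=[29:NB,72:NA]
Op 3: add NC@59 -> ring=[29:NB,59:NC,72:NA]
Op 4: add ND@81 -> ring=[29:NB,59:NC,72:NA,81:ND]
Op 5: add NE@37 -> ring=[29:NB,37:NE,59:NC,72:NA,81:ND]
Op 6: add NF@95 -> ring=[29:NB,37:NE,59:NC,72:NA,81:ND,95:NF]
Op 7: add NG@46 -> ring=[29:NB,37:NE,46:NG,59:NC,72:NA,81:ND,95:NF]
Final route key 84: smallest pos >= 84 is 95 -> NF

Answer: NF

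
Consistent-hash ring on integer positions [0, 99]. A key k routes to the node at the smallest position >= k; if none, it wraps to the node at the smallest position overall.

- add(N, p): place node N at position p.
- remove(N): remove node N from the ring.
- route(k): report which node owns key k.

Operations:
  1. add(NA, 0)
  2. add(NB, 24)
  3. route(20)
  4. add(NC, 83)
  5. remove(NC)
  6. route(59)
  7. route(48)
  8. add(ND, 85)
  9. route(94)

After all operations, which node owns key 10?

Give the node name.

Op 1: add NA@0 -> ring=[0:NA]
Op 2: add NB@24 -> ring=[0:NA,24:NB]
Op 3: route key 20: smallest pos >= 20 is 24 -> NB
Op 4: add NC@83 -> ring=[0:NA,24:NB,83:NC]
Op 5: remove NC -> ring=[0:NA,24:NB]
Op 6: route key 59: none >= 59, wrap to smallest pos 0 -> NA
Op 7: route key 48: none >= 48, wrap to smallest pos 0 -> NA
Op 8: add ND@85 -> ring=[0:NA,24:NB,85:ND]
Op 9: route key 94: none >= 94, wrap to smallest pos 0 -> NA
Final route key 10: smallest pos >= 10 is 24 -> NB

Answer: NB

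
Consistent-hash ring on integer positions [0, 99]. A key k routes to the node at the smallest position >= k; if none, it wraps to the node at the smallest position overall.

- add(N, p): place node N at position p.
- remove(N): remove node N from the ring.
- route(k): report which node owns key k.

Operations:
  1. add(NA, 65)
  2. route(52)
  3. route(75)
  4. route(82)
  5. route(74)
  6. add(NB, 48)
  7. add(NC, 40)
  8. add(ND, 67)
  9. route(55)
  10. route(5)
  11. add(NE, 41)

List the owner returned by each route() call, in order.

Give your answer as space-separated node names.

Op 1: add NA@65 -> ring=[65:NA]
Op 2: route key 52: smallest pos >= 52 is 65 -> NA
Op 3: route key 75: none >= 75, wrap to smallest pos 65 -> NA
Op 4: route key 82: none >= 82, wrap to smallest pos 65 -> NA
Op 5: route key 74: none >= 74, wrap to smallest pos 65 -> NA
Op 6: add NB@48 -> ring=[48:NB,65:NA]
Op 7: add NC@40 -> ring=[40:NC,48:NB,65:NA]
Op 8: add ND@67 -> ring=[40:NC,48:NB,65:NA,67:ND]
Op 9: route key 55: smallest pos >= 55 is 65 -> NA
Op 10: route key 5: smallest pos >= 5 is 40 -> NC
Op 11: add NE@41 -> ring=[40:NC,41:NE,48:NB,65:NA,67:ND]

Answer: NA NA NA NA NA NC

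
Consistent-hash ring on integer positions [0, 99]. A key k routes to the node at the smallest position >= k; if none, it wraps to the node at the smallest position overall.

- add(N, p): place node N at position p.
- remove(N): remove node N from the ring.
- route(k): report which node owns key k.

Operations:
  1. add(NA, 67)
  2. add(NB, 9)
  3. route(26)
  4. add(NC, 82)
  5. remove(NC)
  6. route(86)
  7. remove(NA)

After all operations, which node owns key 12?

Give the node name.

Op 1: add NA@67 -> ring=[67:NA]
Op 2: add NB@9 -> ring=[9:NB,67:NA]
Op 3: route key 26: smallest pos >= 26 is 67 -> NA
Op 4: add NC@82 -> ring=[9:NB,67:NA,82:NC]
Op 5: remove NC -> ring=[9:NB,67:NA]
Op 6: route key 86: none >= 86, wrap to smallest pos 9 -> NB
Op 7: remove NA -> ring=[9:NB]
Final route key 12: none >= 12, wrap to smallest pos 9 -> NB

Answer: NB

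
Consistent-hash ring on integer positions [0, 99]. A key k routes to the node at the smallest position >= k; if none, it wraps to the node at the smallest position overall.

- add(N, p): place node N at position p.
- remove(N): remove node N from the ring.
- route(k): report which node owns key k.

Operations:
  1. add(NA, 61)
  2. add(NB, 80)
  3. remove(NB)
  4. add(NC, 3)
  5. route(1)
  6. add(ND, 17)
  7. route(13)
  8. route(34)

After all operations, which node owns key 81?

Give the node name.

Answer: NC

Derivation:
Op 1: add NA@61 -> ring=[61:NA]
Op 2: add NB@80 -> ring=[61:NA,80:NB]
Op 3: remove NB -> ring=[61:NA]
Op 4: add NC@3 -> ring=[3:NC,61:NA]
Op 5: route key 1: smallest pos >= 1 is 3 -> NC
Op 6: add ND@17 -> ring=[3:NC,17:ND,61:NA]
Op 7: route key 13: smallest pos >= 13 is 17 -> ND
Op 8: route key 34: smallest pos >= 34 is 61 -> NA
Final route key 81: none >= 81, wrap to smallest pos 3 -> NC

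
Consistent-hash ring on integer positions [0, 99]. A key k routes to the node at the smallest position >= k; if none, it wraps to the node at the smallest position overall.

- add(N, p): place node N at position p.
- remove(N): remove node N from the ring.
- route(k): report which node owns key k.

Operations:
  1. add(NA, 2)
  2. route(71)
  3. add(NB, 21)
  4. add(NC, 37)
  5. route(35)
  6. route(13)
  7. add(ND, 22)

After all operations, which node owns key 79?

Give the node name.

Answer: NA

Derivation:
Op 1: add NA@2 -> ring=[2:NA]
Op 2: route key 71: none >= 71, wrap to smallest pos 2 -> NA
Op 3: add NB@21 -> ring=[2:NA,21:NB]
Op 4: add NC@37 -> ring=[2:NA,21:NB,37:NC]
Op 5: route key 35: smallest pos >= 35 is 37 -> NC
Op 6: route key 13: smallest pos >= 13 is 21 -> NB
Op 7: add ND@22 -> ring=[2:NA,21:NB,22:ND,37:NC]
Final route key 79: none >= 79, wrap to smallest pos 2 -> NA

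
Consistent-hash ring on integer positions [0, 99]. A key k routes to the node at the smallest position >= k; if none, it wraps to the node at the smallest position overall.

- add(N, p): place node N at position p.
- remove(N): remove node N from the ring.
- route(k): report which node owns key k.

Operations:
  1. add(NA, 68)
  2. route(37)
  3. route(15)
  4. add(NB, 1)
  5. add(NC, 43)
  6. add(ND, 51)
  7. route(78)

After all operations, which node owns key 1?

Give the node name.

Op 1: add NA@68 -> ring=[68:NA]
Op 2: route key 37: smallest pos >= 37 is 68 -> NA
Op 3: route key 15: smallest pos >= 15 is 68 -> NA
Op 4: add NB@1 -> ring=[1:NB,68:NA]
Op 5: add NC@43 -> ring=[1:NB,43:NC,68:NA]
Op 6: add ND@51 -> ring=[1:NB,43:NC,51:ND,68:NA]
Op 7: route key 78: none >= 78, wrap to smallest pos 1 -> NB
Final route key 1: smallest pos >= 1 is 1 -> NB

Answer: NB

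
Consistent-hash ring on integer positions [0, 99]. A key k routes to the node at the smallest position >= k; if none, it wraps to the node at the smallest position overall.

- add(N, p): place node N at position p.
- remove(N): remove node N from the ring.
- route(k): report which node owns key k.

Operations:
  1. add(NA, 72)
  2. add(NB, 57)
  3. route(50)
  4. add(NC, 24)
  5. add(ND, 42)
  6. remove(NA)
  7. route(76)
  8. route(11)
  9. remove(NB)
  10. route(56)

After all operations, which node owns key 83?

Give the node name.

Answer: NC

Derivation:
Op 1: add NA@72 -> ring=[72:NA]
Op 2: add NB@57 -> ring=[57:NB,72:NA]
Op 3: route key 50: smallest pos >= 50 is 57 -> NB
Op 4: add NC@24 -> ring=[24:NC,57:NB,72:NA]
Op 5: add ND@42 -> ring=[24:NC,42:ND,57:NB,72:NA]
Op 6: remove NA -> ring=[24:NC,42:ND,57:NB]
Op 7: route key 76: none >= 76, wrap to smallest pos 24 -> NC
Op 8: route key 11: smallest pos >= 11 is 24 -> NC
Op 9: remove NB -> ring=[24:NC,42:ND]
Op 10: route key 56: none >= 56, wrap to smallest pos 24 -> NC
Final route key 83: none >= 83, wrap to smallest pos 24 -> NC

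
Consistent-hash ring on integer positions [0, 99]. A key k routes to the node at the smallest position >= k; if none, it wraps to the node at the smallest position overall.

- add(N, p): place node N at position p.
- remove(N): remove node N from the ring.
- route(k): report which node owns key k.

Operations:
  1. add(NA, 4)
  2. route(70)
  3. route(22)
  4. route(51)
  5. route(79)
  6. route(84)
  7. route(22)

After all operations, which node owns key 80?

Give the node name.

Op 1: add NA@4 -> ring=[4:NA]
Op 2: route key 70: none >= 70, wrap to smallest pos 4 -> NA
Op 3: route key 22: none >= 22, wrap to smallest pos 4 -> NA
Op 4: route key 51: none >= 51, wrap to smallest pos 4 -> NA
Op 5: route key 79: none >= 79, wrap to smallest pos 4 -> NA
Op 6: route key 84: none >= 84, wrap to smallest pos 4 -> NA
Op 7: route key 22: none >= 22, wrap to smallest pos 4 -> NA
Final route key 80: none >= 80, wrap to smallest pos 4 -> NA

Answer: NA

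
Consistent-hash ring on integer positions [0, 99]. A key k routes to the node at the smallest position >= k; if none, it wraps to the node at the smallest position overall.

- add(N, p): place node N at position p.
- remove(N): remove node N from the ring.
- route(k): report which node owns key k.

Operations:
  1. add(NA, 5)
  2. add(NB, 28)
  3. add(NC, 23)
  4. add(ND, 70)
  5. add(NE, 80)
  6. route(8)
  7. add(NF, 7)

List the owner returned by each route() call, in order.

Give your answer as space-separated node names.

Answer: NC

Derivation:
Op 1: add NA@5 -> ring=[5:NA]
Op 2: add NB@28 -> ring=[5:NA,28:NB]
Op 3: add NC@23 -> ring=[5:NA,23:NC,28:NB]
Op 4: add ND@70 -> ring=[5:NA,23:NC,28:NB,70:ND]
Op 5: add NE@80 -> ring=[5:NA,23:NC,28:NB,70:ND,80:NE]
Op 6: route key 8: smallest pos >= 8 is 23 -> NC
Op 7: add NF@7 -> ring=[5:NA,7:NF,23:NC,28:NB,70:ND,80:NE]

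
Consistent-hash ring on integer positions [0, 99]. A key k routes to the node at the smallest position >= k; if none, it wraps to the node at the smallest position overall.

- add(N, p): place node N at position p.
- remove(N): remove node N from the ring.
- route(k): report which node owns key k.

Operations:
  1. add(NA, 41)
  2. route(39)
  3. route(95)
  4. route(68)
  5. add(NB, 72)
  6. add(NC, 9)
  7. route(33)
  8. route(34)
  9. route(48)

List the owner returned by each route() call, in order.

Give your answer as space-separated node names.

Answer: NA NA NA NA NA NB

Derivation:
Op 1: add NA@41 -> ring=[41:NA]
Op 2: route key 39: smallest pos >= 39 is 41 -> NA
Op 3: route key 95: none >= 95, wrap to smallest pos 41 -> NA
Op 4: route key 68: none >= 68, wrap to smallest pos 41 -> NA
Op 5: add NB@72 -> ring=[41:NA,72:NB]
Op 6: add NC@9 -> ring=[9:NC,41:NA,72:NB]
Op 7: route key 33: smallest pos >= 33 is 41 -> NA
Op 8: route key 34: smallest pos >= 34 is 41 -> NA
Op 9: route key 48: smallest pos >= 48 is 72 -> NB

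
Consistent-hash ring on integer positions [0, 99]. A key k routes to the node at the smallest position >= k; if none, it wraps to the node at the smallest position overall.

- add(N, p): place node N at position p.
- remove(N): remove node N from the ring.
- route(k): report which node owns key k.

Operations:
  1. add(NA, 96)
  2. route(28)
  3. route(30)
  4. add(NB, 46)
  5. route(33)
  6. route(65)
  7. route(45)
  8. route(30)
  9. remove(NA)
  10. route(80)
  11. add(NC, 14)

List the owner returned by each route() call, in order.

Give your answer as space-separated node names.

Answer: NA NA NB NA NB NB NB

Derivation:
Op 1: add NA@96 -> ring=[96:NA]
Op 2: route key 28: smallest pos >= 28 is 96 -> NA
Op 3: route key 30: smallest pos >= 30 is 96 -> NA
Op 4: add NB@46 -> ring=[46:NB,96:NA]
Op 5: route key 33: smallest pos >= 33 is 46 -> NB
Op 6: route key 65: smallest pos >= 65 is 96 -> NA
Op 7: route key 45: smallest pos >= 45 is 46 -> NB
Op 8: route key 30: smallest pos >= 30 is 46 -> NB
Op 9: remove NA -> ring=[46:NB]
Op 10: route key 80: none >= 80, wrap to smallest pos 46 -> NB
Op 11: add NC@14 -> ring=[14:NC,46:NB]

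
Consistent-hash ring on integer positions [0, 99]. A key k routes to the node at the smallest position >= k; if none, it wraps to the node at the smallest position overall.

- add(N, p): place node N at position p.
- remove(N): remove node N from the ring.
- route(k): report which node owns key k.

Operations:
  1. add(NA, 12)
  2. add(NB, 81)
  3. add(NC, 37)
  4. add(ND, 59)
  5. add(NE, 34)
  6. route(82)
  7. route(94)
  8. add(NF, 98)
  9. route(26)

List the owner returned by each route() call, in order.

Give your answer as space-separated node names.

Op 1: add NA@12 -> ring=[12:NA]
Op 2: add NB@81 -> ring=[12:NA,81:NB]
Op 3: add NC@37 -> ring=[12:NA,37:NC,81:NB]
Op 4: add ND@59 -> ring=[12:NA,37:NC,59:ND,81:NB]
Op 5: add NE@34 -> ring=[12:NA,34:NE,37:NC,59:ND,81:NB]
Op 6: route key 82: none >= 82, wrap to smallest pos 12 -> NA
Op 7: route key 94: none >= 94, wrap to smallest pos 12 -> NA
Op 8: add NF@98 -> ring=[12:NA,34:NE,37:NC,59:ND,81:NB,98:NF]
Op 9: route key 26: smallest pos >= 26 is 34 -> NE

Answer: NA NA NE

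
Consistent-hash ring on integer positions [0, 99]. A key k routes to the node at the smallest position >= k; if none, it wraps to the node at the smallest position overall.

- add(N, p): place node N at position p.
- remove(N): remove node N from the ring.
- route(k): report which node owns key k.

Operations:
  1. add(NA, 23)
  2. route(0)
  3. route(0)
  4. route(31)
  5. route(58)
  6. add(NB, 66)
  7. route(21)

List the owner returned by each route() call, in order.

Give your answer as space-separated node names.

Op 1: add NA@23 -> ring=[23:NA]
Op 2: route key 0: smallest pos >= 0 is 23 -> NA
Op 3: route key 0: smallest pos >= 0 is 23 -> NA
Op 4: route key 31: none >= 31, wrap to smallest pos 23 -> NA
Op 5: route key 58: none >= 58, wrap to smallest pos 23 -> NA
Op 6: add NB@66 -> ring=[23:NA,66:NB]
Op 7: route key 21: smallest pos >= 21 is 23 -> NA

Answer: NA NA NA NA NA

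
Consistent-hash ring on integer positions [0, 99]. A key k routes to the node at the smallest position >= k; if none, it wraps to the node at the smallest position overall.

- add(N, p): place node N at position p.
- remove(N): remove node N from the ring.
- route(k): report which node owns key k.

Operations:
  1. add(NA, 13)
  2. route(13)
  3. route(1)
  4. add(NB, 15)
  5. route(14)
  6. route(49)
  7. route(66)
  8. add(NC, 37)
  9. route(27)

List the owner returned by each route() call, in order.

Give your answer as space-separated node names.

Op 1: add NA@13 -> ring=[13:NA]
Op 2: route key 13: smallest pos >= 13 is 13 -> NA
Op 3: route key 1: smallest pos >= 1 is 13 -> NA
Op 4: add NB@15 -> ring=[13:NA,15:NB]
Op 5: route key 14: smallest pos >= 14 is 15 -> NB
Op 6: route key 49: none >= 49, wrap to smallest pos 13 -> NA
Op 7: route key 66: none >= 66, wrap to smallest pos 13 -> NA
Op 8: add NC@37 -> ring=[13:NA,15:NB,37:NC]
Op 9: route key 27: smallest pos >= 27 is 37 -> NC

Answer: NA NA NB NA NA NC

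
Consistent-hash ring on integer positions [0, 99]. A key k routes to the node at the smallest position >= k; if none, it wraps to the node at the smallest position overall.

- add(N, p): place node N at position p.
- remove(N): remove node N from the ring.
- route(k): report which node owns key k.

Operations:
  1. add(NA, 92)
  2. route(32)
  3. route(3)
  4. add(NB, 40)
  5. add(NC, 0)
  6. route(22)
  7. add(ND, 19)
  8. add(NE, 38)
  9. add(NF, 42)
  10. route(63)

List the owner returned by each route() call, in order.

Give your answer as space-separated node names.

Answer: NA NA NB NA

Derivation:
Op 1: add NA@92 -> ring=[92:NA]
Op 2: route key 32: smallest pos >= 32 is 92 -> NA
Op 3: route key 3: smallest pos >= 3 is 92 -> NA
Op 4: add NB@40 -> ring=[40:NB,92:NA]
Op 5: add NC@0 -> ring=[0:NC,40:NB,92:NA]
Op 6: route key 22: smallest pos >= 22 is 40 -> NB
Op 7: add ND@19 -> ring=[0:NC,19:ND,40:NB,92:NA]
Op 8: add NE@38 -> ring=[0:NC,19:ND,38:NE,40:NB,92:NA]
Op 9: add NF@42 -> ring=[0:NC,19:ND,38:NE,40:NB,42:NF,92:NA]
Op 10: route key 63: smallest pos >= 63 is 92 -> NA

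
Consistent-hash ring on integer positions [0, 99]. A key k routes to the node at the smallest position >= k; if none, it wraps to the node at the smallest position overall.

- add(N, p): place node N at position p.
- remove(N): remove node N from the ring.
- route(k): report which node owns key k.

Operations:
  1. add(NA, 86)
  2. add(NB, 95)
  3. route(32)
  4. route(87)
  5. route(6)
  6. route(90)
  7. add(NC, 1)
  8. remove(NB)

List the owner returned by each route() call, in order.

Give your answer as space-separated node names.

Op 1: add NA@86 -> ring=[86:NA]
Op 2: add NB@95 -> ring=[86:NA,95:NB]
Op 3: route key 32: smallest pos >= 32 is 86 -> NA
Op 4: route key 87: smallest pos >= 87 is 95 -> NB
Op 5: route key 6: smallest pos >= 6 is 86 -> NA
Op 6: route key 90: smallest pos >= 90 is 95 -> NB
Op 7: add NC@1 -> ring=[1:NC,86:NA,95:NB]
Op 8: remove NB -> ring=[1:NC,86:NA]

Answer: NA NB NA NB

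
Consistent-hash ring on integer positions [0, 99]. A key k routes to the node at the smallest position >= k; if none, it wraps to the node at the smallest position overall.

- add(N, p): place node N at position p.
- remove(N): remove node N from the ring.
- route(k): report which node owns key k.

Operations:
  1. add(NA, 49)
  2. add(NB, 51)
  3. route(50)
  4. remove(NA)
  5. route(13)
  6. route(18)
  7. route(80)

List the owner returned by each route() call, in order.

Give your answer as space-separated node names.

Answer: NB NB NB NB

Derivation:
Op 1: add NA@49 -> ring=[49:NA]
Op 2: add NB@51 -> ring=[49:NA,51:NB]
Op 3: route key 50: smallest pos >= 50 is 51 -> NB
Op 4: remove NA -> ring=[51:NB]
Op 5: route key 13: smallest pos >= 13 is 51 -> NB
Op 6: route key 18: smallest pos >= 18 is 51 -> NB
Op 7: route key 80: none >= 80, wrap to smallest pos 51 -> NB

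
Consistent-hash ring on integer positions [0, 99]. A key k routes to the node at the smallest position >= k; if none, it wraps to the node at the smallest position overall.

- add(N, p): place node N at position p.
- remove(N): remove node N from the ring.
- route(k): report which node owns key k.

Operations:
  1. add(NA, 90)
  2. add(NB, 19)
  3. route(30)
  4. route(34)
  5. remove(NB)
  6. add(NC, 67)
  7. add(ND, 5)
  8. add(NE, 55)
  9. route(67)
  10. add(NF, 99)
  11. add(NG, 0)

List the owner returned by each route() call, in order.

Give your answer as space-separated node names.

Op 1: add NA@90 -> ring=[90:NA]
Op 2: add NB@19 -> ring=[19:NB,90:NA]
Op 3: route key 30: smallest pos >= 30 is 90 -> NA
Op 4: route key 34: smallest pos >= 34 is 90 -> NA
Op 5: remove NB -> ring=[90:NA]
Op 6: add NC@67 -> ring=[67:NC,90:NA]
Op 7: add ND@5 -> ring=[5:ND,67:NC,90:NA]
Op 8: add NE@55 -> ring=[5:ND,55:NE,67:NC,90:NA]
Op 9: route key 67: smallest pos >= 67 is 67 -> NC
Op 10: add NF@99 -> ring=[5:ND,55:NE,67:NC,90:NA,99:NF]
Op 11: add NG@0 -> ring=[0:NG,5:ND,55:NE,67:NC,90:NA,99:NF]

Answer: NA NA NC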